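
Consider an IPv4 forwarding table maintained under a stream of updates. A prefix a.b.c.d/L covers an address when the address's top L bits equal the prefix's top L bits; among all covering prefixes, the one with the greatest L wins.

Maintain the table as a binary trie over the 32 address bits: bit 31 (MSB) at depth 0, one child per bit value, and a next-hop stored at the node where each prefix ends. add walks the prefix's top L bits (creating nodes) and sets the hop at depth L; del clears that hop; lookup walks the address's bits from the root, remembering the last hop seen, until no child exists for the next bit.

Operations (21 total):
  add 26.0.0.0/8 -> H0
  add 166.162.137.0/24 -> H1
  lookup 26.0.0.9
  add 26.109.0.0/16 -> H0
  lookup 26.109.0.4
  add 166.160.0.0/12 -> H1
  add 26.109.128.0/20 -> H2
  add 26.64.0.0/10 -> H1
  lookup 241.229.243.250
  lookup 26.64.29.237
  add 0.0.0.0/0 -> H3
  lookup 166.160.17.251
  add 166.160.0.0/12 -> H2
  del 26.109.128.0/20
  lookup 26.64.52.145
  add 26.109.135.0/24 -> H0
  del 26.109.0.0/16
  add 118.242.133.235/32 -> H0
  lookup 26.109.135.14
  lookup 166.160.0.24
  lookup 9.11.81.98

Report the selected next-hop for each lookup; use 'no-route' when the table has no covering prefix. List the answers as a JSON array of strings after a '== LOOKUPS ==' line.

Process each operation:
  add 26.0.0.0/8 -> H0 at depth 8
  add 166.162.137.0/24 -> H1 at depth 24
  lookup 26.0.0.9: bits 00011010 walk d0:-→d1:-→d2:-→d3:-→d4:-→d5:-→d6:-→d7:-→d8:H0 -> H0
  add 26.109.0.0/16 -> H0 at depth 16
  lookup 26.109.0.4: bits 0001101001101101 walk d0:-→d1:-→d2:-→d3:-→d4:-→d5:-→d6:-→d7:-→d8:H0→d9:-→d10:-→d11:-→d12:-→d13:-→d14:-→d15:-→d16:H0 -> H0
  add 166.160.0.0/12 -> H1 at depth 12
  add 26.109.128.0/20 -> H2 at depth 20
  add 26.64.0.0/10 -> H1 at depth 10
  lookup 241.229.243.250: bits 1 walk d0:-→d1:- -> no-route
  lookup 26.64.29.237: bits 0001101001 walk d0:-→d1:-→d2:-→d3:-→d4:-→d5:-→d6:-→d7:-→d8:H0→d9:-→d10:H1 -> H1
  add 0.0.0.0/0 -> H3 at depth 0
  lookup 166.160.17.251: bits 10100110101000 walk d0:H3→d1:-→d2:-→d3:-→d4:-→d5:-→d6:-→d7:-→d8:-→d9:-→d10:-→d11:-→d12:H1→d13:-→d14:- -> H1
  add 166.160.0.0/12 -> H2 at depth 12
  - 26.109.128.0/20 clear@20
  lookup 26.64.52.145: bits 0001101001 walk d0:H3→d1:-→d2:-→d3:-→d4:-→d5:-→d6:-→d7:-→d8:H0→d9:-→d10:H1 -> H1
  add 26.109.135.0/24 -> H0 at depth 24
  - 26.109.0.0/16 clear@16
  add 118.242.133.235/32 -> H0 at depth 32
  lookup 26.109.135.14: bits 000110100110110110000111 walk d0:H3→d1:-→d2:-→d3:-→d4:-→d5:-→d6:-→d7:-→d8:H0→d9:-→d10:H1→d11:-→d12:-→d13:-→d14:-→d15:-→d16:-→d17:-→d18:-→d19:-→d20:-→d21:-→d22:-→d23:-→d24:H0 -> H0
  lookup 166.160.0.24: bits 10100110101000 walk d0:H3→d1:-→d2:-→d3:-→d4:-→d5:-→d6:-→d7:-→d8:-→d9:-→d10:-→d11:-→d12:H2→d13:-→d14:- -> H2
  lookup 9.11.81.98: bits 000 walk d0:H3→d1:-→d2:-→d3:- -> H3

== LOOKUPS ==
["H0","H0","no-route","H1","H1","H1","H0","H2","H3"]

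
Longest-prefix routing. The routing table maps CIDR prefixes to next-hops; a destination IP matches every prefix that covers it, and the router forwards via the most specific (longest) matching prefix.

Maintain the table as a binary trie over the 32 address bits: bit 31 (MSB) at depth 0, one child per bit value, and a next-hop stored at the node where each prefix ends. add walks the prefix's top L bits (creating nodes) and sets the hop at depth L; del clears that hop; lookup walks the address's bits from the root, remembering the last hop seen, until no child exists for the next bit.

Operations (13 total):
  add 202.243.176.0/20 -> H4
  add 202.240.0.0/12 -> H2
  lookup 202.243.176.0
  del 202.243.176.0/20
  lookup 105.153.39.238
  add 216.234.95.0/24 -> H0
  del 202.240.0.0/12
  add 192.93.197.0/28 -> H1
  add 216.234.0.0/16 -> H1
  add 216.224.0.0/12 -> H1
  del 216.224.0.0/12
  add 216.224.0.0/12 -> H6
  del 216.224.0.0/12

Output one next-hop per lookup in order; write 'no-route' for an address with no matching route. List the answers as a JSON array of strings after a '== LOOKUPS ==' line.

Apply in order:
  add 202.243.176.0/20 -> H4 at depth 20
  add 202.240.0.0/12 -> H2 at depth 12
  lookup 202.243.176.0: bits 11001010111100111011 walk d0:-→d1:-→d2:-→d3:-→d4:-→d5:-→d6:-→d7:-→d8:-→d9:-→d10:-→d11:-→d12:H2→d13:-→d14:-→d15:-→d16:-→d17:-→d18:-→d19:-→d20:H4 -> H4
  del 202.243.176.0/20 (clear depth 20)
  lookup 105.153.39.238: bits ε walk d0:- -> no-route
  add 216.234.95.0/24 -> H0 at depth 24
  del 202.240.0.0/12 (clear depth 12)
  add 192.93.197.0/28 -> H1 at depth 28
  add 216.234.0.0/16 -> H1 at depth 16
  add 216.224.0.0/12 -> H1 at depth 12
  del 216.224.0.0/12 (clear depth 12)
  add 216.224.0.0/12 -> H6 at depth 12
  del 216.224.0.0/12 (clear depth 12)

== LOOKUPS ==
["H4","no-route"]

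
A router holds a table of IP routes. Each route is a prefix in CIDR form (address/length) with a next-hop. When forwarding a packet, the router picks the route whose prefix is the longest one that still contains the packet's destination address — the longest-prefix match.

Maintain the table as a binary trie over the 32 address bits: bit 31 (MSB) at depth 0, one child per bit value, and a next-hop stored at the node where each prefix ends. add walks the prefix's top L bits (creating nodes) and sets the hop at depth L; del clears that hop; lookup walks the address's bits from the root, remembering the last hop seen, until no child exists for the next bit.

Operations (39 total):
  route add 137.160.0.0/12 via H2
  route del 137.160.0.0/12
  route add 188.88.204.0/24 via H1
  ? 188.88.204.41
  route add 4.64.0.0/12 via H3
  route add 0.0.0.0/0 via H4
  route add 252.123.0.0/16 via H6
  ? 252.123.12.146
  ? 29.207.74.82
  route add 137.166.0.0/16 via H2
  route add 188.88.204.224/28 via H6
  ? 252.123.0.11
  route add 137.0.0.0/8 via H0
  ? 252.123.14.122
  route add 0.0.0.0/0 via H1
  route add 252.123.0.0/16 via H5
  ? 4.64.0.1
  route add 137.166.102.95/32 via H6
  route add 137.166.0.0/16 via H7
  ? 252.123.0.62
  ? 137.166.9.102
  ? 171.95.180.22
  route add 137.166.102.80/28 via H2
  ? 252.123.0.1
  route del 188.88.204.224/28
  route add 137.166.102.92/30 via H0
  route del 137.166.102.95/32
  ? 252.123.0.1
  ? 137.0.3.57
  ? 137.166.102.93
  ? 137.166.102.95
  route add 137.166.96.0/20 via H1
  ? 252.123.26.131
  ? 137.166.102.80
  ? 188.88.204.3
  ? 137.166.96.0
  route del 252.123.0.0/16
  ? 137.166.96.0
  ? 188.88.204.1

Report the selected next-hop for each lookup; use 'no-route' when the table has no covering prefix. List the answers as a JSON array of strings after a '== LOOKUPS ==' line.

Trace:
  add 137.160.0.0/12 -> H2 at depth 12
  - 137.160.0.0/12 clear@12
  add 188.88.204.0/24 -> H1 at depth 24
  Q 188.88.204.41: descend 101111000101100011001100 ; hops seen [H1] ; pick H1
  add 4.64.0.0/12 -> H3 at depth 12
  add 0.0.0.0/0 -> H4 at depth 0
  add 252.123.0.0/16 -> H6 at depth 16
  Q 252.123.12.146: descend 1111110001111011 ; hops seen [H4,H6] ; pick H6
  Q 29.207.74.82: descend 000 ; hops seen [H4] ; pick H4
  add 137.166.0.0/16 -> H2 at depth 16
  add 188.88.204.224/28 -> H6 at depth 28
  Q 252.123.0.11: descend 1111110001111011 ; hops seen [H4,H6] ; pick H6
  add 137.0.0.0/8 -> H0 at depth 8
  Q 252.123.14.122: descend 1111110001111011 ; hops seen [H4,H6] ; pick H6
  add 0.0.0.0/0 -> H1 at depth 0
  add 252.123.0.0/16 -> H5 at depth 16
  Q 4.64.0.1: descend 000001000100 ; hops seen [H1,H3] ; pick H3
  add 137.166.102.95/32 -> H6 at depth 32
  add 137.166.0.0/16 -> H7 at depth 16
  Q 252.123.0.62: descend 1111110001111011 ; hops seen [H1,H5] ; pick H5
  Q 137.166.9.102: descend 10001001101001100 ; hops seen [H1,H0,H7] ; pick H7
  Q 171.95.180.22: descend 101 ; hops seen [H1] ; pick H1
  add 137.166.102.80/28 -> H2 at depth 28
  Q 252.123.0.1: descend 1111110001111011 ; hops seen [H1,H5] ; pick H5
  - 188.88.204.224/28 clear@28
  add 137.166.102.92/30 -> H0 at depth 30
  - 137.166.102.95/32 clear@32
  Q 252.123.0.1: descend 1111110001111011 ; hops seen [H1,H5] ; pick H5
  Q 137.0.3.57: descend 10001001 ; hops seen [H1,H0] ; pick H0
  Q 137.166.102.93: descend 100010011010011001100110010111 ; hops seen [H1,H0,H7,H2,H0] ; pick H0
  Q 137.166.102.95: descend 10001001101001100110011001011111 ; hops seen [H1,H0,H7,H2,H0] ; pick H0
  add 137.166.96.0/20 -> H1 at depth 20
  Q 252.123.26.131: descend 1111110001111011 ; hops seen [H1,H5] ; pick H5
  Q 137.166.102.80: descend 1000100110100110011001100101 ; hops seen [H1,H0,H7,H1,H2] ; pick H2
  Q 188.88.204.3: descend 101111000101100011001100 ; hops seen [H1,H1] ; pick H1
  Q 137.166.96.0: descend 100010011010011001100 ; hops seen [H1,H0,H7,H1] ; pick H1
  - 252.123.0.0/16 clear@16
  Q 137.166.96.0: descend 100010011010011001100 ; hops seen [H1,H0,H7,H1] ; pick H1
  Q 188.88.204.1: descend 101111000101100011001100 ; hops seen [H1,H1] ; pick H1

== LOOKUPS ==
["H1","H6","H4","H6","H6","H3","H5","H7","H1","H5","H5","H0","H0","H0","H5","H2","H1","H1","H1","H1"]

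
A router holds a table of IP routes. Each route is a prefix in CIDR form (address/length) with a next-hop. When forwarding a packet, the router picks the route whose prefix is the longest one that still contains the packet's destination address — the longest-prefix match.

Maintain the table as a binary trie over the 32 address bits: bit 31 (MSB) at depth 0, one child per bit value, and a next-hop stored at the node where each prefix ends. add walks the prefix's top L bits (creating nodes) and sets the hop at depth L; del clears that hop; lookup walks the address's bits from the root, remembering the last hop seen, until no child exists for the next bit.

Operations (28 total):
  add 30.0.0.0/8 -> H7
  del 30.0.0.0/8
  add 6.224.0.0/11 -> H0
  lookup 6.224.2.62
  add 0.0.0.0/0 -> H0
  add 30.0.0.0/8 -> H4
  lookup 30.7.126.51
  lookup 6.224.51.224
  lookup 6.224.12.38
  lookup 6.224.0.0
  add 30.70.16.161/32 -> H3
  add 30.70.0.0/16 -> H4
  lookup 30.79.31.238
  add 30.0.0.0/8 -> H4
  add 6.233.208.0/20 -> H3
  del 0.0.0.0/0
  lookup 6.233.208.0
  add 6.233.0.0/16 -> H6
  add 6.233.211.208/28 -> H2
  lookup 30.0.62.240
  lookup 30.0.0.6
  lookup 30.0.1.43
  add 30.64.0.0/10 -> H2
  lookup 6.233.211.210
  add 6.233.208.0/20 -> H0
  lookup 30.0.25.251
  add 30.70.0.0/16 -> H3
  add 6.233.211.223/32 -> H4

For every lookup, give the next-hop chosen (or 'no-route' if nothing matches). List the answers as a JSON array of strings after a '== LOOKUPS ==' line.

Trace:
  + 30.0.0.0/8 (H7) depth=8
  del 30.0.0.0/8 (clear depth 8)
  + 6.224.0.0/11 (H0) depth=11
  Q 6.224.2.62: descend 00000110111 ; hops seen [H0] ; pick H0
  + 0.0.0.0/0 (H0) depth=0
  + 30.0.0.0/8 (H4) depth=8
  Q 30.7.126.51: descend 00011110 ; hops seen [H0,H4] ; pick H4
  Q 6.224.51.224: descend 00000110111 ; hops seen [H0,H0] ; pick H0
  Q 6.224.12.38: descend 00000110111 ; hops seen [H0,H0] ; pick H0
  Q 6.224.0.0: descend 00000110111 ; hops seen [H0,H0] ; pick H0
  + 30.70.16.161/32 (H3) depth=32
  + 30.70.0.0/16 (H4) depth=16
  Q 30.79.31.238: descend 000111100100 ; hops seen [H0,H4] ; pick H4
  + 30.0.0.0/8 (H4) depth=8
  + 6.233.208.0/20 (H3) depth=20
  del 0.0.0.0/0 (clear depth 0)
  Q 6.233.208.0: descend 00000110111010011101 ; hops seen [H0,H3] ; pick H3
  + 6.233.0.0/16 (H6) depth=16
  + 6.233.211.208/28 (H2) depth=28
  Q 30.0.62.240: descend 000111100 ; hops seen [H4] ; pick H4
  Q 30.0.0.6: descend 000111100 ; hops seen [H4] ; pick H4
  Q 30.0.1.43: descend 000111100 ; hops seen [H4] ; pick H4
  + 30.64.0.0/10 (H2) depth=10
  Q 6.233.211.210: descend 0000011011101001110100111101 ; hops seen [H0,H6,H3,H2] ; pick H2
  + 6.233.208.0/20 (H0) depth=20
  Q 30.0.25.251: descend 000111100 ; hops seen [H4] ; pick H4
  + 30.70.0.0/16 (H3) depth=16
  + 6.233.211.223/32 (H4) depth=32

== LOOKUPS ==
["H0","H4","H0","H0","H0","H4","H3","H4","H4","H4","H2","H4"]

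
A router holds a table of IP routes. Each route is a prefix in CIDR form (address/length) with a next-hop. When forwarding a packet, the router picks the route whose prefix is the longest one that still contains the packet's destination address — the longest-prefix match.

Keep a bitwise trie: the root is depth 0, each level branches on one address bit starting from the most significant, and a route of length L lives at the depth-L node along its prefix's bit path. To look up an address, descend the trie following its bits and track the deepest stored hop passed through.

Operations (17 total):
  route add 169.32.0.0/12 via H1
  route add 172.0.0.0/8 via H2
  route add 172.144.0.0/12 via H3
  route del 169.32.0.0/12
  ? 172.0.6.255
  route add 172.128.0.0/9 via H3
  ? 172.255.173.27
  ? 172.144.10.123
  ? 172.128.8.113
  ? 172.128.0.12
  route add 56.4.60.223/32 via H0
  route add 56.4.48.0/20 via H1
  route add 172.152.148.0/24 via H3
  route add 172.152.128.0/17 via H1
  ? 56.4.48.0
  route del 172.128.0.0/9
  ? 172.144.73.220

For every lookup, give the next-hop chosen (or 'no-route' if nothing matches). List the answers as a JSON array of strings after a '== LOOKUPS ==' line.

Process each operation:
  add 169.32.0.0/12 -> H1 at depth 12
  add 172.0.0.0/8 -> H2 at depth 8
  add 172.144.0.0/12 -> H3 at depth 12
  - 169.32.0.0/12 clear@12
  ? 172.0.6.255  path d0:-→d1:-→d2:-→d3:-→d4:-→d5:-→d6:-→d7:-→d8:H2  best=H2
  add 172.128.0.0/9 -> H3 at depth 9
  ? 172.255.173.27  path d0:-→d1:-→d2:-→d3:-→d4:-→d5:-→d6:-→d7:-→d8:H2→d9:H3  best=H3
  ? 172.144.10.123  path d0:-→d1:-→d2:-→d3:-→d4:-→d5:-→d6:-→d7:-→d8:H2→d9:H3→d10:-→d11:-→d12:H3  best=H3
  ? 172.128.8.113  path d0:-→d1:-→d2:-→d3:-→d4:-→d5:-→d6:-→d7:-→d8:H2→d9:H3→d10:-→d11:-  best=H3
  ? 172.128.0.12  path d0:-→d1:-→d2:-→d3:-→d4:-→d5:-→d6:-→d7:-→d8:H2→d9:H3→d10:-→d11:-  best=H3
  add 56.4.60.223/32 -> H0 at depth 32
  add 56.4.48.0/20 -> H1 at depth 20
  add 172.152.148.0/24 -> H3 at depth 24
  add 172.152.128.0/17 -> H1 at depth 17
  ? 56.4.48.0  path d0:-→d1:-→d2:-→d3:-→d4:-→d5:-→d6:-→d7:-→d8:-→d9:-→d10:-→d11:-→d12:-→d13:-→d14:-→d15:-→d16:-→d17:-→d18:-→d19:-→d20:H1  best=H1
  - 172.128.0.0/9 clear@9
  ? 172.144.73.220  path d0:-→d1:-→d2:-→d3:-→d4:-→d5:-→d6:-→d7:-→d8:H2→d9:-→d10:-→d11:-→d12:H3  best=H3

== LOOKUPS ==
["H2","H3","H3","H3","H3","H1","H3"]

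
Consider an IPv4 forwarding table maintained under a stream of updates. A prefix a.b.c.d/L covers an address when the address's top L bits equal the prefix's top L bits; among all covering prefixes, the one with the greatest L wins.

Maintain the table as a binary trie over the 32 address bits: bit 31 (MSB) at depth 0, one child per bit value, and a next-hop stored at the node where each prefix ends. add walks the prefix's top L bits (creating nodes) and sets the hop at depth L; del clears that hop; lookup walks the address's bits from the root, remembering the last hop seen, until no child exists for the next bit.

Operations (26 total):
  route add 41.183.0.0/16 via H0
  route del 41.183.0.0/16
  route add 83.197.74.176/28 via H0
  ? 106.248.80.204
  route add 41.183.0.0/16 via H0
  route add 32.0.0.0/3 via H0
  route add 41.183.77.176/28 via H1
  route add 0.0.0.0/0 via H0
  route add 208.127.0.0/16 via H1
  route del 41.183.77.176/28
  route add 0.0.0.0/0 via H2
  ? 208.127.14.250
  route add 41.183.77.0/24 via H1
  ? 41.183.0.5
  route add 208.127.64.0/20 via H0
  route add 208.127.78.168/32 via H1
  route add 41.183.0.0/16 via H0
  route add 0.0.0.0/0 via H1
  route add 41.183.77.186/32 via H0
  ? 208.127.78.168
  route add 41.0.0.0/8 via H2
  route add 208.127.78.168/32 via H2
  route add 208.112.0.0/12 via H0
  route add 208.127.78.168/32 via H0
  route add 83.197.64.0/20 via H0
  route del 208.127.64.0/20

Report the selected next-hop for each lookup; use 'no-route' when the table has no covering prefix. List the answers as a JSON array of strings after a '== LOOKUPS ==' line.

Process each operation:
  + 41.183.0.0/16 (H0) depth=16
  del 41.183.0.0/16 (clear depth 16)
  + 83.197.74.176/28 (H0) depth=28
  lookup 106.248.80.204: bits 01 walk d0:-→d1:-→d2:- -> no-route
  + 41.183.0.0/16 (H0) depth=16
  + 32.0.0.0/3 (H0) depth=3
  + 41.183.77.176/28 (H1) depth=28
  + 0.0.0.0/0 (H0) depth=0
  + 208.127.0.0/16 (H1) depth=16
  del 41.183.77.176/28 (clear depth 28)
  + 0.0.0.0/0 (H2) depth=0
  lookup 208.127.14.250: bits 1101000001111111 walk d0:H2→d1:-→d2:-→d3:-→d4:-→d5:-→d6:-→d7:-→d8:-→d9:-→d10:-→d11:-→d12:-→d13:-→d14:-→d15:-→d16:H1 -> H1
  + 41.183.77.0/24 (H1) depth=24
  lookup 41.183.0.5: bits 00101001101101110 walk d0:H2→d1:-→d2:-→d3:H0→d4:-→d5:-→d6:-→d7:-→d8:-→d9:-→d10:-→d11:-→d12:-→d13:-→d14:-→d15:-→d16:H0→d17:- -> H0
  + 208.127.64.0/20 (H0) depth=20
  + 208.127.78.168/32 (H1) depth=32
  + 41.183.0.0/16 (H0) depth=16
  + 0.0.0.0/0 (H1) depth=0
  + 41.183.77.186/32 (H0) depth=32
  lookup 208.127.78.168: bits 11010000011111110100111010101000 walk d0:H1→d1:-→d2:-→d3:-→d4:-→d5:-→d6:-→d7:-→d8:-→d9:-→d10:-→d11:-→d12:-→d13:-→d14:-→d15:-→d16:H1→d17:-→d18:-→d19:-→d20:H0→d21:-→d22:-→d23:-→d24:-→d25:-→d26:-→d27:-→d28:-→d29:-→d30:-→d31:-→d32:H1 -> H1
  + 41.0.0.0/8 (H2) depth=8
  + 208.127.78.168/32 (H2) depth=32
  + 208.112.0.0/12 (H0) depth=12
  + 208.127.78.168/32 (H0) depth=32
  + 83.197.64.0/20 (H0) depth=20
  del 208.127.64.0/20 (clear depth 20)

== LOOKUPS ==
["no-route","H1","H0","H1"]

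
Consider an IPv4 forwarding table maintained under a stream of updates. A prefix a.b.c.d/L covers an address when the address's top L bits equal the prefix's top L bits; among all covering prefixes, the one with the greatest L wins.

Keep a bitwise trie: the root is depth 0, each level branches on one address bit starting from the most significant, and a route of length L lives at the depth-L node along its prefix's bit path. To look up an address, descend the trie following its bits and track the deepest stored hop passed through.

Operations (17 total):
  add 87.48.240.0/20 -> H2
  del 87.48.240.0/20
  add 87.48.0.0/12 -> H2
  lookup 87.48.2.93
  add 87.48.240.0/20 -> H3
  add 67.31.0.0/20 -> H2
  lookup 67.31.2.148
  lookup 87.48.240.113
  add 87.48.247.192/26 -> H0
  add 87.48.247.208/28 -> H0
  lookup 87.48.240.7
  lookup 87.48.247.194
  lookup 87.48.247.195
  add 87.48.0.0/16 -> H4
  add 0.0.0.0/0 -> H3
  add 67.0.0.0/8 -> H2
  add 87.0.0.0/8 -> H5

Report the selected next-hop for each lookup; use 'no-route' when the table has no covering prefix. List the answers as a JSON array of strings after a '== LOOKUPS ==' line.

Apply in order:
  + 87.48.240.0/20 (H2) depth=20
  - 87.48.240.0/20 clear@20
  + 87.48.0.0/12 (H2) depth=12
  lookup 87.48.2.93: bits 0101011100110000 walk d0:-→d1:-→d2:-→d3:-→d4:-→d5:-→d6:-→d7:-→d8:-→d9:-→d10:-→d11:-→d12:H2→d13:-→d14:-→d15:-→d16:- -> H2
  + 87.48.240.0/20 (H3) depth=20
  + 67.31.0.0/20 (H2) depth=20
  lookup 67.31.2.148: bits 01000011000111110000 walk d0:-→d1:-→d2:-→d3:-→d4:-→d5:-→d6:-→d7:-→d8:-→d9:-→d10:-→d11:-→d12:-→d13:-→d14:-→d15:-→d16:-→d17:-→d18:-→d19:-→d20:H2 -> H2
  lookup 87.48.240.113: bits 01010111001100001111 walk d0:-→d1:-→d2:-→d3:-→d4:-→d5:-→d6:-→d7:-→d8:-→d9:-→d10:-→d11:-→d12:H2→d13:-→d14:-→d15:-→d16:-→d17:-→d18:-→d19:-→d20:H3 -> H3
  + 87.48.247.192/26 (H0) depth=26
  + 87.48.247.208/28 (H0) depth=28
  lookup 87.48.240.7: bits 010101110011000011110 walk d0:-→d1:-→d2:-→d3:-→d4:-→d5:-→d6:-→d7:-→d8:-→d9:-→d10:-→d11:-→d12:H2→d13:-→d14:-→d15:-→d16:-→d17:-→d18:-→d19:-→d20:H3→d21:- -> H3
  lookup 87.48.247.194: bits 010101110011000011110111110 walk d0:-→d1:-→d2:-→d3:-→d4:-→d5:-→d6:-→d7:-→d8:-→d9:-→d10:-→d11:-→d12:H2→d13:-→d14:-→d15:-→d16:-→d17:-→d18:-→d19:-→d20:H3→d21:-→d22:-→d23:-→d24:-→d25:-→d26:H0→d27:- -> H0
  lookup 87.48.247.195: bits 010101110011000011110111110 walk d0:-→d1:-→d2:-→d3:-→d4:-→d5:-→d6:-→d7:-→d8:-→d9:-→d10:-→d11:-→d12:H2→d13:-→d14:-→d15:-→d16:-→d17:-→d18:-→d19:-→d20:H3→d21:-→d22:-→d23:-→d24:-→d25:-→d26:H0→d27:- -> H0
  + 87.48.0.0/16 (H4) depth=16
  + 0.0.0.0/0 (H3) depth=0
  + 67.0.0.0/8 (H2) depth=8
  + 87.0.0.0/8 (H5) depth=8

== LOOKUPS ==
["H2","H2","H3","H3","H0","H0"]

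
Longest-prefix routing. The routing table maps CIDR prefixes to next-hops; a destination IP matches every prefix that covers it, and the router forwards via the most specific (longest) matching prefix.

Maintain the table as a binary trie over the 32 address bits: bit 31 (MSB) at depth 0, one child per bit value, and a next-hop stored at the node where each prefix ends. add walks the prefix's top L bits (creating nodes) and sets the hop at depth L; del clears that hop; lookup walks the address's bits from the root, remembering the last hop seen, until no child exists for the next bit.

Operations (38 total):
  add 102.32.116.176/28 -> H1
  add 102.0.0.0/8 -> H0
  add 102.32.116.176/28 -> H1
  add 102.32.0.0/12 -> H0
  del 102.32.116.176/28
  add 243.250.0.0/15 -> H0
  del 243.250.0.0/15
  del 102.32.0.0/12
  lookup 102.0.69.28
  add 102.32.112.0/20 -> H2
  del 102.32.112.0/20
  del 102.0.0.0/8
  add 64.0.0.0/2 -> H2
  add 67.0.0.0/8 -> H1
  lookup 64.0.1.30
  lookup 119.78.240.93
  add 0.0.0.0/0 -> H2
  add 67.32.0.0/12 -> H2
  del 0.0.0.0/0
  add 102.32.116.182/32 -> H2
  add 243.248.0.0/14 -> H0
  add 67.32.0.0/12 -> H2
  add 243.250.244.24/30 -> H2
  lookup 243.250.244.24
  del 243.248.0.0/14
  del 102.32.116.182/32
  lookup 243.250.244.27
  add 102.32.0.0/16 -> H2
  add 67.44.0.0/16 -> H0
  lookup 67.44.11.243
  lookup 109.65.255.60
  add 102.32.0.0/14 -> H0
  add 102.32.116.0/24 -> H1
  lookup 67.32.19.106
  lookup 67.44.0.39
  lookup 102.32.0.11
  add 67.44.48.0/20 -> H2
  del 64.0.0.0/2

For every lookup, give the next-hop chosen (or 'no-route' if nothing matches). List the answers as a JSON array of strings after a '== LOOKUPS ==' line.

Process each operation:
  + 102.32.116.176/28 (H1) depth=28
  + 102.0.0.0/8 (H0) depth=8
  + 102.32.116.176/28 (H1) depth=28
  + 102.32.0.0/12 (H0) depth=12
  - 102.32.116.176/28 clear@28
  + 243.250.0.0/15 (H0) depth=15
  - 243.250.0.0/15 clear@15
  - 102.32.0.0/12 clear@12
  lookup 102.0.69.28: bits 0110011000 walk d0:-→d1:-→d2:-→d3:-→d4:-→d5:-→d6:-→d7:-→d8:H0→d9:-→d10:- -> H0
  + 102.32.112.0/20 (H2) depth=20
  - 102.32.112.0/20 clear@20
  - 102.0.0.0/8 clear@8
  + 64.0.0.0/2 (H2) depth=2
  + 67.0.0.0/8 (H1) depth=8
  lookup 64.0.1.30: bits 010000 walk d0:-→d1:-→d2:H2→d3:-→d4:-→d5:-→d6:- -> H2
  lookup 119.78.240.93: bits 011 walk d0:-→d1:-→d2:H2→d3:- -> H2
  + 0.0.0.0/0 (H2) depth=0
  + 67.32.0.0/12 (H2) depth=12
  - 0.0.0.0/0 clear@0
  + 102.32.116.182/32 (H2) depth=32
  + 243.248.0.0/14 (H0) depth=14
  + 67.32.0.0/12 (H2) depth=12
  + 243.250.244.24/30 (H2) depth=30
  lookup 243.250.244.24: bits 111100111111101011110100000110 walk d0:-→d1:-→d2:-→d3:-→d4:-→d5:-→d6:-→d7:-→d8:-→d9:-→d10:-→d11:-→d12:-→d13:-→d14:H0→d15:-→d16:-→d17:-→d18:-→d19:-→d20:-→d21:-→d22:-→d23:-→d24:-→d25:-→d26:-→d27:-→d28:-→d29:-→d30:H2 -> H2
  - 243.248.0.0/14 clear@14
  - 102.32.116.182/32 clear@32
  lookup 243.250.244.27: bits 111100111111101011110100000110 walk d0:-→d1:-→d2:-→d3:-→d4:-→d5:-→d6:-→d7:-→d8:-→d9:-→d10:-→d11:-→d12:-→d13:-→d14:-→d15:-→d16:-→d17:-→d18:-→d19:-→d20:-→d21:-→d22:-→d23:-→d24:-→d25:-→d26:-→d27:-→d28:-→d29:-→d30:H2 -> H2
  + 102.32.0.0/16 (H2) depth=16
  + 67.44.0.0/16 (H0) depth=16
  lookup 67.44.11.243: bits 0100001100101100 walk d0:-→d1:-→d2:H2→d3:-→d4:-→d5:-→d6:-→d7:-→d8:H1→d9:-→d10:-→d11:-→d12:H2→d13:-→d14:-→d15:-→d16:H0 -> H0
  lookup 109.65.255.60: bits 0110 walk d0:-→d1:-→d2:H2→d3:-→d4:- -> H2
  + 102.32.0.0/14 (H0) depth=14
  + 102.32.116.0/24 (H1) depth=24
  lookup 67.32.19.106: bits 010000110010 walk d0:-→d1:-→d2:H2→d3:-→d4:-→d5:-→d6:-→d7:-→d8:H1→d9:-→d10:-→d11:-→d12:H2 -> H2
  lookup 67.44.0.39: bits 0100001100101100 walk d0:-→d1:-→d2:H2→d3:-→d4:-→d5:-→d6:-→d7:-→d8:H1→d9:-→d10:-→d11:-→d12:H2→d13:-→d14:-→d15:-→d16:H0 -> H0
  lookup 102.32.0.11: bits 01100110001000000 walk d0:-→d1:-→d2:H2→d3:-→d4:-→d5:-→d6:-→d7:-→d8:-→d9:-→d10:-→d11:-→d12:-→d13:-→d14:H0→d15:-→d16:H2→d17:- -> H2
  + 67.44.48.0/20 (H2) depth=20
  - 64.0.0.0/2 clear@2

== LOOKUPS ==
["H0","H2","H2","H2","H2","H0","H2","H2","H0","H2"]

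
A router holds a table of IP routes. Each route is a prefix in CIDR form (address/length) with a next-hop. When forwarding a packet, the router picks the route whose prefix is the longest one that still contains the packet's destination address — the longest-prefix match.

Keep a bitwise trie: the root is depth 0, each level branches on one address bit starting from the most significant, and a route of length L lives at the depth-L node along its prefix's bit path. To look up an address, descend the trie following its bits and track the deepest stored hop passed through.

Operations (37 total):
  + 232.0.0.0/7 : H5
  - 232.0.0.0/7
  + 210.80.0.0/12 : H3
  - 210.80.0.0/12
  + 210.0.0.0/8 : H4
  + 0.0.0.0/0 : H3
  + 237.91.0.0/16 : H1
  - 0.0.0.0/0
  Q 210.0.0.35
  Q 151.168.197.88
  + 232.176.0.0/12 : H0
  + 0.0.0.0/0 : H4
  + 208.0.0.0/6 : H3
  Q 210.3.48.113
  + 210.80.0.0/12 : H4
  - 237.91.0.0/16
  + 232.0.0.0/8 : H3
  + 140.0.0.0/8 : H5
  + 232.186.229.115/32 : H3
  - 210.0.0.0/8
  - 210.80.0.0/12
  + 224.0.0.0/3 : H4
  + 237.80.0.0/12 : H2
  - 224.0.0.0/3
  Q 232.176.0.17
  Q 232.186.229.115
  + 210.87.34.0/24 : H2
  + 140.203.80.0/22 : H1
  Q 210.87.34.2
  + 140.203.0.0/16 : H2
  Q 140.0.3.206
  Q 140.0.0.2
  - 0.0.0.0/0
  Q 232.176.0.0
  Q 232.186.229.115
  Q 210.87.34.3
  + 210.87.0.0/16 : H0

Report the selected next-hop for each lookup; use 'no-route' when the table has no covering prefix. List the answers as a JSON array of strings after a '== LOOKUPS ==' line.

Trace:
  + 232.0.0.0/7 (H5) depth=7
  - 232.0.0.0/7 clear@7
  + 210.80.0.0/12 (H3) depth=12
  - 210.80.0.0/12 clear@12
  + 210.0.0.0/8 (H4) depth=8
  + 0.0.0.0/0 (H3) depth=0
  + 237.91.0.0/16 (H1) depth=16
  - 0.0.0.0/0 clear@0
  ? 210.0.0.35  path d0:-→d1:-→d2:-→d3:-→d4:-→d5:-→d6:-→d7:-→d8:H4→d9:-  best=H4
  ? 151.168.197.88  path d0:-→d1:-  best=no-route
  + 232.176.0.0/12 (H0) depth=12
  + 0.0.0.0/0 (H4) depth=0
  + 208.0.0.0/6 (H3) depth=6
  ? 210.3.48.113  path d0:H4→d1:-→d2:-→d3:-→d4:-→d5:-→d6:H3→d7:-→d8:H4→d9:-  best=H4
  + 210.80.0.0/12 (H4) depth=12
  - 237.91.0.0/16 clear@16
  + 232.0.0.0/8 (H3) depth=8
  + 140.0.0.0/8 (H5) depth=8
  + 232.186.229.115/32 (H3) depth=32
  - 210.0.0.0/8 clear@8
  - 210.80.0.0/12 clear@12
  + 224.0.0.0/3 (H4) depth=3
  + 237.80.0.0/12 (H2) depth=12
  - 224.0.0.0/3 clear@3
  ? 232.176.0.17  path d0:H4→d1:-→d2:-→d3:-→d4:-→d5:-→d6:-→d7:-→d8:H3→d9:-→d10:-→d11:-→d12:H0  best=H0
  ? 232.186.229.115  path d0:H4→d1:-→d2:-→d3:-→d4:-→d5:-→d6:-→d7:-→d8:H3→d9:-→d10:-→d11:-→d12:H0→d13:-→d14:-→d15:-→d16:-→d17:-→d18:-→d19:-→d20:-→d21:-→d22:-→d23:-→d24:-→d25:-→d26:-→d27:-→d28:-→d29:-→d30:-→d31:-→d32:H3  best=H3
  + 210.87.34.0/24 (H2) depth=24
  + 140.203.80.0/22 (H1) depth=22
  ? 210.87.34.2  path d0:H4→d1:-→d2:-→d3:-→d4:-→d5:-→d6:H3→d7:-→d8:-→d9:-→d10:-→d11:-→d12:-→d13:-→d14:-→d15:-→d16:-→d17:-→d18:-→d19:-→d20:-→d21:-→d22:-→d23:-→d24:H2  best=H2
  + 140.203.0.0/16 (H2) depth=16
  ? 140.0.3.206  path d0:H4→d1:-→d2:-→d3:-→d4:-→d5:-→d6:-→d7:-→d8:H5  best=H5
  ? 140.0.0.2  path d0:H4→d1:-→d2:-→d3:-→d4:-→d5:-→d6:-→d7:-→d8:H5  best=H5
  - 0.0.0.0/0 clear@0
  ? 232.176.0.0  path d0:-→d1:-→d2:-→d3:-→d4:-→d5:-→d6:-→d7:-→d8:H3→d9:-→d10:-→d11:-→d12:H0  best=H0
  ? 232.186.229.115  path d0:-→d1:-→d2:-→d3:-→d4:-→d5:-→d6:-→d7:-→d8:H3→d9:-→d10:-→d11:-→d12:H0→d13:-→d14:-→d15:-→d16:-→d17:-→d18:-→d19:-→d20:-→d21:-→d22:-→d23:-→d24:-→d25:-→d26:-→d27:-→d28:-→d29:-→d30:-→d31:-→d32:H3  best=H3
  ? 210.87.34.3  path d0:-→d1:-→d2:-→d3:-→d4:-→d5:-→d6:H3→d7:-→d8:-→d9:-→d10:-→d11:-→d12:-→d13:-→d14:-→d15:-→d16:-→d17:-→d18:-→d19:-→d20:-→d21:-→d22:-→d23:-→d24:H2  best=H2
  + 210.87.0.0/16 (H0) depth=16

== LOOKUPS ==
["H4","no-route","H4","H0","H3","H2","H5","H5","H0","H3","H2"]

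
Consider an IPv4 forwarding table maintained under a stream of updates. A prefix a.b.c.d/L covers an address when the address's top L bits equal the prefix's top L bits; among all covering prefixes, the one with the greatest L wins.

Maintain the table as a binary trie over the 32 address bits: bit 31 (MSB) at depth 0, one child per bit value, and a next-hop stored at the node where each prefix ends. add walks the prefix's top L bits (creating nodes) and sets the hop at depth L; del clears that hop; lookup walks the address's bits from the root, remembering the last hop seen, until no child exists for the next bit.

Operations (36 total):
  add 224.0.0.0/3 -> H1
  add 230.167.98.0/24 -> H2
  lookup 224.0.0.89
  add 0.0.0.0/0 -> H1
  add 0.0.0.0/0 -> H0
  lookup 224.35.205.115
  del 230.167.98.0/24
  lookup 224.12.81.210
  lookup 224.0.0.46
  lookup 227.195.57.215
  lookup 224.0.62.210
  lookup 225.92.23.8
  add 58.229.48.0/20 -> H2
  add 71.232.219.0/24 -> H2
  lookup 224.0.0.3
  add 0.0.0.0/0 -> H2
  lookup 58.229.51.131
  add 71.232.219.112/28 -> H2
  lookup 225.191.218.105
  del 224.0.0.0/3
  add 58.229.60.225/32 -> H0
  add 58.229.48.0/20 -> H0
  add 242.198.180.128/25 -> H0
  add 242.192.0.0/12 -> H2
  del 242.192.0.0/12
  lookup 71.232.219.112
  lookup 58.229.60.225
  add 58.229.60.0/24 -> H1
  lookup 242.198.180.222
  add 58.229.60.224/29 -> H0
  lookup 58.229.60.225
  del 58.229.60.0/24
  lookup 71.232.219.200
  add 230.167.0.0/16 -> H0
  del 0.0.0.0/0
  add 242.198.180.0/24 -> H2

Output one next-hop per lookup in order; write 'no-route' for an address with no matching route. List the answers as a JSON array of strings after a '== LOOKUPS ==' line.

Trace:
  add 224.0.0.0/3 -> H1 at depth 3
  add 230.167.98.0/24 -> H2 at depth 24
  lookup 224.0.0.89: bits 11100 walk d0:-→d1:-→d2:-→d3:H1→d4:-→d5:- -> H1
  add 0.0.0.0/0 -> H1 at depth 0
  add 0.0.0.0/0 -> H0 at depth 0
  lookup 224.35.205.115: bits 11100 walk d0:H0→d1:-→d2:-→d3:H1→d4:-→d5:- -> H1
  - 230.167.98.0/24 clear@24
  lookup 224.12.81.210: bits 11100 walk d0:H0→d1:-→d2:-→d3:H1→d4:-→d5:- -> H1
  lookup 224.0.0.46: bits 11100 walk d0:H0→d1:-→d2:-→d3:H1→d4:-→d5:- -> H1
  lookup 227.195.57.215: bits 11100 walk d0:H0→d1:-→d2:-→d3:H1→d4:-→d5:- -> H1
  lookup 224.0.62.210: bits 11100 walk d0:H0→d1:-→d2:-→d3:H1→d4:-→d5:- -> H1
  lookup 225.92.23.8: bits 11100 walk d0:H0→d1:-→d2:-→d3:H1→d4:-→d5:- -> H1
  add 58.229.48.0/20 -> H2 at depth 20
  add 71.232.219.0/24 -> H2 at depth 24
  lookup 224.0.0.3: bits 11100 walk d0:H0→d1:-→d2:-→d3:H1→d4:-→d5:- -> H1
  add 0.0.0.0/0 -> H2 at depth 0
  lookup 58.229.51.131: bits 00111010111001010011 walk d0:H2→d1:-→d2:-→d3:-→d4:-→d5:-→d6:-→d7:-→d8:-→d9:-→d10:-→d11:-→d12:-→d13:-→d14:-→d15:-→d16:-→d17:-→d18:-→d19:-→d20:H2 -> H2
  add 71.232.219.112/28 -> H2 at depth 28
  lookup 225.191.218.105: bits 11100 walk d0:H2→d1:-→d2:-→d3:H1→d4:-→d5:- -> H1
  - 224.0.0.0/3 clear@3
  add 58.229.60.225/32 -> H0 at depth 32
  add 58.229.48.0/20 -> H0 at depth 20
  add 242.198.180.128/25 -> H0 at depth 25
  add 242.192.0.0/12 -> H2 at depth 12
  - 242.192.0.0/12 clear@12
  lookup 71.232.219.112: bits 0100011111101000110110110111 walk d0:H2→d1:-→d2:-→d3:-→d4:-→d5:-→d6:-→d7:-→d8:-→d9:-→d10:-→d11:-→d12:-→d13:-→d14:-→d15:-→d16:-→d17:-→d18:-→d19:-→d20:-→d21:-→d22:-→d23:-→d24:H2→d25:-→d26:-→d27:-→d28:H2 -> H2
  lookup 58.229.60.225: bits 00111010111001010011110011100001 walk d0:H2→d1:-→d2:-→d3:-→d4:-→d5:-→d6:-→d7:-→d8:-→d9:-→d10:-→d11:-→d12:-→d13:-→d14:-→d15:-→d16:-→d17:-→d18:-→d19:-→d20:H0→d21:-→d22:-→d23:-→d24:-→d25:-→d26:-→d27:-→d28:-→d29:-→d30:-→d31:-→d32:H0 -> H0
  add 58.229.60.0/24 -> H1 at depth 24
  lookup 242.198.180.222: bits 1111001011000110101101001 walk d0:H2→d1:-→d2:-→d3:-→d4:-→d5:-→d6:-→d7:-→d8:-→d9:-→d10:-→d11:-→d12:-→d13:-→d14:-→d15:-→d16:-→d17:-→d18:-→d19:-→d20:-→d21:-→d22:-→d23:-→d24:-→d25:H0 -> H0
  add 58.229.60.224/29 -> H0 at depth 29
  lookup 58.229.60.225: bits 00111010111001010011110011100001 walk d0:H2→d1:-→d2:-→d3:-→d4:-→d5:-→d6:-→d7:-→d8:-→d9:-→d10:-→d11:-→d12:-→d13:-→d14:-→d15:-→d16:-→d17:-→d18:-→d19:-→d20:H0→d21:-→d22:-→d23:-→d24:H1→d25:-→d26:-→d27:-→d28:-→d29:H0→d30:-→d31:-→d32:H0 -> H0
  - 58.229.60.0/24 clear@24
  lookup 71.232.219.200: bits 010001111110100011011011 walk d0:H2→d1:-→d2:-→d3:-→d4:-→d5:-→d6:-→d7:-→d8:-→d9:-→d10:-→d11:-→d12:-→d13:-→d14:-→d15:-→d16:-→d17:-→d18:-→d19:-→d20:-→d21:-→d22:-→d23:-→d24:H2 -> H2
  add 230.167.0.0/16 -> H0 at depth 16
  - 0.0.0.0/0 clear@0
  add 242.198.180.0/24 -> H2 at depth 24

== LOOKUPS ==
["H1","H1","H1","H1","H1","H1","H1","H1","H2","H1","H2","H0","H0","H0","H2"]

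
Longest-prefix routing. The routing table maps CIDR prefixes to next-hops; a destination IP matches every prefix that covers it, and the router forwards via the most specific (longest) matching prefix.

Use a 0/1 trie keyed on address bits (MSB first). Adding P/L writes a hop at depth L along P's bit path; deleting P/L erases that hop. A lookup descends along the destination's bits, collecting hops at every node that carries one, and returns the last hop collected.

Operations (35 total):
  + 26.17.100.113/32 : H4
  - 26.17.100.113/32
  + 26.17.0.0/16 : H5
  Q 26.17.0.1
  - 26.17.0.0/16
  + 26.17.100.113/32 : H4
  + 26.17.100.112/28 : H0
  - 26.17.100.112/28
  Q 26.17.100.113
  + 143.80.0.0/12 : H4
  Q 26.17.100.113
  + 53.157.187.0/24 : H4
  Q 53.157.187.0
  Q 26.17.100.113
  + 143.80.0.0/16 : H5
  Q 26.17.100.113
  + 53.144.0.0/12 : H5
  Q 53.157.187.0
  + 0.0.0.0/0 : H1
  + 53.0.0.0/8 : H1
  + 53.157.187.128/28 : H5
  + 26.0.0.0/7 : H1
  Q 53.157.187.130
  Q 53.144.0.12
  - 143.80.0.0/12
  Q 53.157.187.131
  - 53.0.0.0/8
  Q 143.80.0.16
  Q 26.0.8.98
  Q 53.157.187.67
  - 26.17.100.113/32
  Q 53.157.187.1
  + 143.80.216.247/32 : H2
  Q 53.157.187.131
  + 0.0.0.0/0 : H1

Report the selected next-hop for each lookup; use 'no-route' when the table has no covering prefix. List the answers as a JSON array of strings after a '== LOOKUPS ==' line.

Trace:
  add 26.17.100.113/32 -> H4 at depth 32
  del 26.17.100.113/32 (clear depth 32)
  add 26.17.0.0/16 -> H5 at depth 16
  lookup 26.17.0.1: bits 00011010000100010 walk d0:-→d1:-→d2:-→d3:-→d4:-→d5:-→d6:-→d7:-→d8:-→d9:-→d10:-→d11:-→d12:-→d13:-→d14:-→d15:-→d16:H5→d17:- -> H5
  del 26.17.0.0/16 (clear depth 16)
  add 26.17.100.113/32 -> H4 at depth 32
  add 26.17.100.112/28 -> H0 at depth 28
  del 26.17.100.112/28 (clear depth 28)
  lookup 26.17.100.113: bits 00011010000100010110010001110001 walk d0:-→d1:-→d2:-→d3:-→d4:-→d5:-→d6:-→d7:-→d8:-→d9:-→d10:-→d11:-→d12:-→d13:-→d14:-→d15:-→d16:-→d17:-→d18:-→d19:-→d20:-→d21:-→d22:-→d23:-→d24:-→d25:-→d26:-→d27:-→d28:-→d29:-→d30:-→d31:-→d32:H4 -> H4
  add 143.80.0.0/12 -> H4 at depth 12
  lookup 26.17.100.113: bits 00011010000100010110010001110001 walk d0:-→d1:-→d2:-→d3:-→d4:-→d5:-→d6:-→d7:-→d8:-→d9:-→d10:-→d11:-→d12:-→d13:-→d14:-→d15:-→d16:-→d17:-→d18:-→d19:-→d20:-→d21:-→d22:-→d23:-→d24:-→d25:-→d26:-→d27:-→d28:-→d29:-→d30:-→d31:-→d32:H4 -> H4
  add 53.157.187.0/24 -> H4 at depth 24
  lookup 53.157.187.0: bits 001101011001110110111011 walk d0:-→d1:-→d2:-→d3:-→d4:-→d5:-→d6:-→d7:-→d8:-→d9:-→d10:-→d11:-→d12:-→d13:-→d14:-→d15:-→d16:-→d17:-→d18:-→d19:-→d20:-→d21:-→d22:-→d23:-→d24:H4 -> H4
  lookup 26.17.100.113: bits 00011010000100010110010001110001 walk d0:-→d1:-→d2:-→d3:-→d4:-→d5:-→d6:-→d7:-→d8:-→d9:-→d10:-→d11:-→d12:-→d13:-→d14:-→d15:-→d16:-→d17:-→d18:-→d19:-→d20:-→d21:-→d22:-→d23:-→d24:-→d25:-→d26:-→d27:-→d28:-→d29:-→d30:-→d31:-→d32:H4 -> H4
  add 143.80.0.0/16 -> H5 at depth 16
  lookup 26.17.100.113: bits 00011010000100010110010001110001 walk d0:-→d1:-→d2:-→d3:-→d4:-→d5:-→d6:-→d7:-→d8:-→d9:-→d10:-→d11:-→d12:-→d13:-→d14:-→d15:-→d16:-→d17:-→d18:-→d19:-→d20:-→d21:-→d22:-→d23:-→d24:-→d25:-→d26:-→d27:-→d28:-→d29:-→d30:-→d31:-→d32:H4 -> H4
  add 53.144.0.0/12 -> H5 at depth 12
  lookup 53.157.187.0: bits 001101011001110110111011 walk d0:-→d1:-→d2:-→d3:-→d4:-→d5:-→d6:-→d7:-→d8:-→d9:-→d10:-→d11:-→d12:H5→d13:-→d14:-→d15:-→d16:-→d17:-→d18:-→d19:-→d20:-→d21:-→d22:-→d23:-→d24:H4 -> H4
  add 0.0.0.0/0 -> H1 at depth 0
  add 53.0.0.0/8 -> H1 at depth 8
  add 53.157.187.128/28 -> H5 at depth 28
  add 26.0.0.0/7 -> H1 at depth 7
  lookup 53.157.187.130: bits 0011010110011101101110111000 walk d0:H1→d1:-→d2:-→d3:-→d4:-→d5:-→d6:-→d7:-→d8:H1→d9:-→d10:-→d11:-→d12:H5→d13:-→d14:-→d15:-→d16:-→d17:-→d18:-→d19:-→d20:-→d21:-→d22:-→d23:-→d24:H4→d25:-→d26:-→d27:-→d28:H5 -> H5
  lookup 53.144.0.12: bits 001101011001 walk d0:H1→d1:-→d2:-→d3:-→d4:-→d5:-→d6:-→d7:-→d8:H1→d9:-→d10:-→d11:-→d12:H5 -> H5
  del 143.80.0.0/12 (clear depth 12)
  lookup 53.157.187.131: bits 0011010110011101101110111000 walk d0:H1→d1:-→d2:-→d3:-→d4:-→d5:-→d6:-→d7:-→d8:H1→d9:-→d10:-→d11:-→d12:H5→d13:-→d14:-→d15:-→d16:-→d17:-→d18:-→d19:-→d20:-→d21:-→d22:-→d23:-→d24:H4→d25:-→d26:-→d27:-→d28:H5 -> H5
  del 53.0.0.0/8 (clear depth 8)
  lookup 143.80.0.16: bits 1000111101010000 walk d0:H1→d1:-→d2:-→d3:-→d4:-→d5:-→d6:-→d7:-→d8:-→d9:-→d10:-→d11:-→d12:-→d13:-→d14:-→d15:-→d16:H5 -> H5
  lookup 26.0.8.98: bits 00011010000 walk d0:H1→d1:-→d2:-→d3:-→d4:-→d5:-→d6:-→d7:H1→d8:-→d9:-→d10:-→d11:- -> H1
  lookup 53.157.187.67: bits 001101011001110110111011 walk d0:H1→d1:-→d2:-→d3:-→d4:-→d5:-→d6:-→d7:-→d8:-→d9:-→d10:-→d11:-→d12:H5→d13:-→d14:-→d15:-→d16:-→d17:-→d18:-→d19:-→d20:-→d21:-→d22:-→d23:-→d24:H4 -> H4
  del 26.17.100.113/32 (clear depth 32)
  lookup 53.157.187.1: bits 001101011001110110111011 walk d0:H1→d1:-→d2:-→d3:-→d4:-→d5:-→d6:-→d7:-→d8:-→d9:-→d10:-→d11:-→d12:H5→d13:-→d14:-→d15:-→d16:-→d17:-→d18:-→d19:-→d20:-→d21:-→d22:-→d23:-→d24:H4 -> H4
  add 143.80.216.247/32 -> H2 at depth 32
  lookup 53.157.187.131: bits 0011010110011101101110111000 walk d0:H1→d1:-→d2:-→d3:-→d4:-→d5:-→d6:-→d7:-→d8:-→d9:-→d10:-→d11:-→d12:H5→d13:-→d14:-→d15:-→d16:-→d17:-→d18:-→d19:-→d20:-→d21:-→d22:-→d23:-→d24:H4→d25:-→d26:-→d27:-→d28:H5 -> H5
  add 0.0.0.0/0 -> H1 at depth 0

== LOOKUPS ==
["H5","H4","H4","H4","H4","H4","H4","H5","H5","H5","H5","H1","H4","H4","H5"]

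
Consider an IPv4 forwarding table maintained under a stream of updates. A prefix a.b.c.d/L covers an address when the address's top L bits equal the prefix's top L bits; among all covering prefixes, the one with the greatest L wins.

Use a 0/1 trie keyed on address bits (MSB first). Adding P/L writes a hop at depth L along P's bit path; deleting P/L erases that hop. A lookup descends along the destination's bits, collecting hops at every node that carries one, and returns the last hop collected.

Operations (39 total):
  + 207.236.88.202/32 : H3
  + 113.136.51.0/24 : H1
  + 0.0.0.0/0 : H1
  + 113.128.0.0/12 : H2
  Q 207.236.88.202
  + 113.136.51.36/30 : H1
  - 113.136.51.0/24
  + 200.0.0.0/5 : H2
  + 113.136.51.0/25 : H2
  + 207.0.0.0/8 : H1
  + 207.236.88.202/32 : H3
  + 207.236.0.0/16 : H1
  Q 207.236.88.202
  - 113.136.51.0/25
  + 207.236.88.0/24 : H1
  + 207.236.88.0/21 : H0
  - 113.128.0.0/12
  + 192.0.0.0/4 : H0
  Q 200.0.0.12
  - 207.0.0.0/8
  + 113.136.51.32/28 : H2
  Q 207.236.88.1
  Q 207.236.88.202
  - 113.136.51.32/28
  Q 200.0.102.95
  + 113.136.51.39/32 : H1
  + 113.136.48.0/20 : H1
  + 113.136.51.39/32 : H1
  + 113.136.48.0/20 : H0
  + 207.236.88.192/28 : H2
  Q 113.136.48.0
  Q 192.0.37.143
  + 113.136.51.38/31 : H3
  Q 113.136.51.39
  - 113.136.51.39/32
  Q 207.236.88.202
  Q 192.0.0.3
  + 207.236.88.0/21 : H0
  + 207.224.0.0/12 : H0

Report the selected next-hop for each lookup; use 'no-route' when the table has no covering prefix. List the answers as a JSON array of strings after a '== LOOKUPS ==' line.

Process each operation:
  + 207.236.88.202/32 (H3) depth=32
  + 113.136.51.0/24 (H1) depth=24
  + 0.0.0.0/0 (H1) depth=0
  + 113.128.0.0/12 (H2) depth=12
  lookup 207.236.88.202: bits 11001111111011000101100011001010 walk d0:H1→d1:-→d2:-→d3:-→d4:-→d5:-→d6:-→d7:-→d8:-→d9:-→d10:-→d11:-→d12:-→d13:-→d14:-→d15:-→d16:-→d17:-→d18:-→d19:-→d20:-→d21:-→d22:-→d23:-→d24:-→d25:-→d26:-→d27:-→d28:-→d29:-→d30:-→d31:-→d32:H3 -> H3
  + 113.136.51.36/30 (H1) depth=30
  del 113.136.51.0/24 (clear depth 24)
  + 200.0.0.0/5 (H2) depth=5
  + 113.136.51.0/25 (H2) depth=25
  + 207.0.0.0/8 (H1) depth=8
  + 207.236.88.202/32 (H3) depth=32
  + 207.236.0.0/16 (H1) depth=16
  lookup 207.236.88.202: bits 11001111111011000101100011001010 walk d0:H1→d1:-→d2:-→d3:-→d4:-→d5:H2→d6:-→d7:-→d8:H1→d9:-→d10:-→d11:-→d12:-→d13:-→d14:-→d15:-→d16:H1→d17:-→d18:-→d19:-→d20:-→d21:-→d22:-→d23:-→d24:-→d25:-→d26:-→d27:-→d28:-→d29:-→d30:-→d31:-→d32:H3 -> H3
  del 113.136.51.0/25 (clear depth 25)
  + 207.236.88.0/24 (H1) depth=24
  + 207.236.88.0/21 (H0) depth=21
  del 113.128.0.0/12 (clear depth 12)
  + 192.0.0.0/4 (H0) depth=4
  lookup 200.0.0.12: bits 11001 walk d0:H1→d1:-→d2:-→d3:-→d4:H0→d5:H2 -> H2
  del 207.0.0.0/8 (clear depth 8)
  + 113.136.51.32/28 (H2) depth=28
  lookup 207.236.88.1: bits 110011111110110001011000 walk d0:H1→d1:-→d2:-→d3:-→d4:H0→d5:H2→d6:-→d7:-→d8:-→d9:-→d10:-→d11:-→d12:-→d13:-→d14:-→d15:-→d16:H1→d17:-→d18:-→d19:-→d20:-→d21:H0→d22:-→d23:-→d24:H1 -> H1
  lookup 207.236.88.202: bits 11001111111011000101100011001010 walk d0:H1→d1:-→d2:-→d3:-→d4:H0→d5:H2→d6:-→d7:-→d8:-→d9:-→d10:-→d11:-→d12:-→d13:-→d14:-→d15:-→d16:H1→d17:-→d18:-→d19:-→d20:-→d21:H0→d22:-→d23:-→d24:H1→d25:-→d26:-→d27:-→d28:-→d29:-→d30:-→d31:-→d32:H3 -> H3
  del 113.136.51.32/28 (clear depth 28)
  lookup 200.0.102.95: bits 11001 walk d0:H1→d1:-→d2:-→d3:-→d4:H0→d5:H2 -> H2
  + 113.136.51.39/32 (H1) depth=32
  + 113.136.48.0/20 (H1) depth=20
  + 113.136.51.39/32 (H1) depth=32
  + 113.136.48.0/20 (H0) depth=20
  + 207.236.88.192/28 (H2) depth=28
  lookup 113.136.48.0: bits 0111000110001000001100 walk d0:H1→d1:-→d2:-→d3:-→d4:-→d5:-→d6:-→d7:-→d8:-→d9:-→d10:-→d11:-→d12:-→d13:-→d14:-→d15:-→d16:-→d17:-→d18:-→d19:-→d20:H0→d21:-→d22:- -> H0
  lookup 192.0.37.143: bits 1100 walk d0:H1→d1:-→d2:-→d3:-→d4:H0 -> H0
  + 113.136.51.38/31 (H3) depth=31
  lookup 113.136.51.39: bits 01110001100010000011001100100111 walk d0:H1→d1:-→d2:-→d3:-→d4:-→d5:-→d6:-→d7:-→d8:-→d9:-→d10:-→d11:-→d12:-→d13:-→d14:-→d15:-→d16:-→d17:-→d18:-→d19:-→d20:H0→d21:-→d22:-→d23:-→d24:-→d25:-→d26:-→d27:-→d28:-→d29:-→d30:H1→d31:H3→d32:H1 -> H1
  del 113.136.51.39/32 (clear depth 32)
  lookup 207.236.88.202: bits 11001111111011000101100011001010 walk d0:H1→d1:-→d2:-→d3:-→d4:H0→d5:H2→d6:-→d7:-→d8:-→d9:-→d10:-→d11:-→d12:-→d13:-→d14:-→d15:-→d16:H1→d17:-→d18:-→d19:-→d20:-→d21:H0→d22:-→d23:-→d24:H1→d25:-→d26:-→d27:-→d28:H2→d29:-→d30:-→d31:-→d32:H3 -> H3
  lookup 192.0.0.3: bits 1100 walk d0:H1→d1:-→d2:-→d3:-→d4:H0 -> H0
  + 207.236.88.0/21 (H0) depth=21
  + 207.224.0.0/12 (H0) depth=12

== LOOKUPS ==
["H3","H3","H2","H1","H3","H2","H0","H0","H1","H3","H0"]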